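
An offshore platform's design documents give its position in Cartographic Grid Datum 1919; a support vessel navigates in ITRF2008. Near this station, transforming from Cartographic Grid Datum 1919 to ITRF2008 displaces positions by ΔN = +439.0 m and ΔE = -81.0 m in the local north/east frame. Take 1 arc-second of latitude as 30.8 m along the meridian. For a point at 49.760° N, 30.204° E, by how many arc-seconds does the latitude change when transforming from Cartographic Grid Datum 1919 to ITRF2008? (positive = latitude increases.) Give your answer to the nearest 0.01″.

Δφ = 14.25″

1″ of latitude = 30.80 m, so Δφ = 439.0 / 30.80 = 14.253″.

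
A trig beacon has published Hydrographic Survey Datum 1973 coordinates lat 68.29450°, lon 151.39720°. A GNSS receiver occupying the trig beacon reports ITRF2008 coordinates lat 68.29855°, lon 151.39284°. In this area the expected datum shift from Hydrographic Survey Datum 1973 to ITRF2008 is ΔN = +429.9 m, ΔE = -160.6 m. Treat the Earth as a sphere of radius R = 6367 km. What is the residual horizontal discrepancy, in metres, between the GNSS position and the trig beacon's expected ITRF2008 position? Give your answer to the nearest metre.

27 m

Observed coordinate differences: Δφ = +0.00405°, Δλ = -0.00436°.
Converting to metres (1° lat = 111125 m, cos φ = 0.369836): observed ΔN = 450.1 m, observed ΔE = -179.2 m.
Subtracting the expected shift leaves a residual of 450.1 − (429.9) = 20.2 m north and -179.2 − (-160.6) = -18.6 m east.
Residual distance = √(20.2² + (-18.6)²) = 27.4 m.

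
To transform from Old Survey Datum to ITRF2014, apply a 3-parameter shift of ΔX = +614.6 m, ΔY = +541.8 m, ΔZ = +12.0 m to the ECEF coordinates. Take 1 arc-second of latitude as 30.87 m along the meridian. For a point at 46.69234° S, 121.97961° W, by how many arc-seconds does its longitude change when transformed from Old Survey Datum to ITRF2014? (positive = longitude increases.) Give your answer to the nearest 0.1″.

Δλ = 11.1″

sin φ = -0.727681, cos φ = 0.685916, sin λ = -0.848237, cos λ = -0.529617.
East component: ΔE = −sin λ·ΔX + cos λ·ΔY = −(-0.848237)(614.6) + (-0.529617)(541.8) = 234.38 m.
1° of latitude spans 3600 × 30.87 = 111132 m; at latitude φ, 1° of longitude spans that × cos φ = 76227.2 m, so Δλ = 234.38 / 76227.2 × 3600 = 11.069″.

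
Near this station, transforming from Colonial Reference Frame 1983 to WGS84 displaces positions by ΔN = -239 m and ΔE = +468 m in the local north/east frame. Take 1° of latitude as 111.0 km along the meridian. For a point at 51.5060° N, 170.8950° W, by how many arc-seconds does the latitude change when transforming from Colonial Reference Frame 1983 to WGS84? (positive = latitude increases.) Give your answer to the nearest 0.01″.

Δφ = -7.75″

1° of latitude = 111.0 km, so Δφ = -239.0 / 111000 = -0.0021532° = -7.751″.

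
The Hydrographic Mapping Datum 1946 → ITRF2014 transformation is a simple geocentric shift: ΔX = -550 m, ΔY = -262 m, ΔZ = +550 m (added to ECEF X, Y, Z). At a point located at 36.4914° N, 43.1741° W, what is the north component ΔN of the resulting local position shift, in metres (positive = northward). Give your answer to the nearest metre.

ΔN = 574 m

At φ = 36.4914°, λ = -43.1741°: sin φ = 0.594702, cos φ = 0.803946, sin λ = -0.684218, cos λ = 0.729278.
ΔN = −sin φ cos λ·ΔX − sin φ sin λ·ΔY + cos φ·ΔZ = −(0.594702)(0.729278)(-550) − (0.594702)(-0.684218)(-262) + (0.803946)(550) = 574.10 m.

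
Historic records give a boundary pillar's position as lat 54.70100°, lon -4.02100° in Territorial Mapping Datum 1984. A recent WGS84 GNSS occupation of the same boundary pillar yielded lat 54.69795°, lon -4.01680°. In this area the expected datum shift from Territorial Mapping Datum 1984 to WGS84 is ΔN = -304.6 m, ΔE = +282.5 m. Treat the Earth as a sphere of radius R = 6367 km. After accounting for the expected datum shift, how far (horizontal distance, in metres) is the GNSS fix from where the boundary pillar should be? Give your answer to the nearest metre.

Observed coordinate differences: Δφ = -0.00305°, Δλ = +0.00420°.
Converting to metres (1° lat = 111125 m, cos φ = 0.577843): observed ΔN = -338.9 m, observed ΔE = 269.7 m.
Subtracting the expected shift leaves a residual of -338.9 − (-304.6) = -34.3 m north and 269.7 − (282.5) = -12.8 m east.
Residual distance = √((-34.3)² + (-12.8)²) = 36.6 m.

37 m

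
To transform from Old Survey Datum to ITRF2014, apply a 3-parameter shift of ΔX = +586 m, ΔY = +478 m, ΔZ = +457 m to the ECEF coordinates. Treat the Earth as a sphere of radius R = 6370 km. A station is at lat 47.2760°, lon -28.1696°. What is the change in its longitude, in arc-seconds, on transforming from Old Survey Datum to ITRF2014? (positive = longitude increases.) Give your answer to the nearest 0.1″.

Δλ = 33.3″

sin φ = 0.734630, cos φ = 0.678467, sin λ = -0.472083, cos λ = 0.881554.
East component: ΔE = −sin λ·ΔX + cos λ·ΔY = −(-0.472083)(586) + (0.881554)(478) = 698.02 m.
1° of latitude spans πR/180 = 111177 m; at latitude φ, 1° of longitude spans that × cos φ = 75430.3 m, so Δλ = 698.02 / 75430.3 × 3600 = 33.314″.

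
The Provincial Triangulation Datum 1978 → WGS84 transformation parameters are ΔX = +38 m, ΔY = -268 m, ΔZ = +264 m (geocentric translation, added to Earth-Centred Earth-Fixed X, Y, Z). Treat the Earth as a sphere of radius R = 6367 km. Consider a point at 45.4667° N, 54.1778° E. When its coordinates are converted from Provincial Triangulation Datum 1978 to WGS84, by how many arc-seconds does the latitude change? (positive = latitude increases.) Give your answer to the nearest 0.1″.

sin φ = 0.712843, cos φ = 0.701324, sin λ = 0.810837, cos λ = 0.585272.
North component: ΔN = −sin φ cos λ·ΔX − sin φ sin λ·ΔY + cos φ·ΔZ = −(0.712843)(0.585272)(38) − (0.712843)(0.810837)(-268) + (0.701324)(264) = 324.20 m.
1° of latitude spans πR/180 = 111125 m, so Δφ = 324.20 / 111125 × 3600 = 10.503″.

Δφ = 10.5″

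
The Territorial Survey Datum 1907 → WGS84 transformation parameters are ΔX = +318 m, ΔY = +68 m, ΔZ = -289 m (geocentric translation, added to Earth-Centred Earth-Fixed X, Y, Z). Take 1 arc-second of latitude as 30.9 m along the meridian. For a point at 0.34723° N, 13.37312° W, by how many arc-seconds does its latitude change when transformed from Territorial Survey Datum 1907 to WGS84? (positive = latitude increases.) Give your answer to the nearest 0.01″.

Δφ = -9.41″

sin φ = 0.006060, cos φ = 0.999982, sin λ = -0.231292, cos λ = 0.972884.
North component: ΔN = −sin φ cos λ·ΔX − sin φ sin λ·ΔY + cos φ·ΔZ = −(0.006060)(0.972884)(318) − (0.006060)(-0.231292)(68) + (0.999982)(-289) = -290.77 m.
1° of latitude spans 3600 × 30.90 = 111240 m, so Δφ = -290.77 / 111240 × 3600 = -9.410″.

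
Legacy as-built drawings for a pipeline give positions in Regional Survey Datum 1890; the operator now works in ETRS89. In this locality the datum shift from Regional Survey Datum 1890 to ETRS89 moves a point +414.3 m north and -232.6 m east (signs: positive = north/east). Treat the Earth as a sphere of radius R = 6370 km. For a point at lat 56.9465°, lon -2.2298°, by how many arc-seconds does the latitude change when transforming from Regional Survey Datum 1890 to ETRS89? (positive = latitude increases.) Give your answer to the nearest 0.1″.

Δφ = 13.4″

On a sphere of radius R, 1 rad of latitude = R, so Δφ = ΔN / R = 414.3 / 6370000 = 6.5039e-05 rad = 13.415″.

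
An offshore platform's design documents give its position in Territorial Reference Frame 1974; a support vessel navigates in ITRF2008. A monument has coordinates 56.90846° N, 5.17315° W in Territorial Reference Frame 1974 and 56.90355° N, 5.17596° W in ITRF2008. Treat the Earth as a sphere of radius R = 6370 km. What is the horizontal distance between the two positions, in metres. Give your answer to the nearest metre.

Δφ = 56.90355° − 56.90846° = -0.00491°; Δλ = -5.17596° − -5.17315° = -0.00281°.
1° along a meridian = πR/180 = 111177 m.
ΔN = Δφ × 111177 = -545.9 m; ΔE = Δλ × 111177 × cos(56.90846°) = -0.00281 × 111177 × 0.545978 = -170.6 m.
Distance = √(ΔE² + ΔN²) = √((-170.6)² + (-545.9)²) = 571.9 m.

572 m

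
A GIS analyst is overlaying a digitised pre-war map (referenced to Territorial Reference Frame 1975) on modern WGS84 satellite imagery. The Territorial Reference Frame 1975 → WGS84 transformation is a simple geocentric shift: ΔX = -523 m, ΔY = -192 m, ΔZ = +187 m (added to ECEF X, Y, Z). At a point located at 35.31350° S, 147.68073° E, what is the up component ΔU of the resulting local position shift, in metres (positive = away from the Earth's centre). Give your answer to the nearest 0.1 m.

ΔU = 168.8 m

The local up (radial) axis is (cos φ cos λ, cos φ sin λ, sin φ), giving ΔU = 360.655 − 83.763 − 108.095 = 168.80 m.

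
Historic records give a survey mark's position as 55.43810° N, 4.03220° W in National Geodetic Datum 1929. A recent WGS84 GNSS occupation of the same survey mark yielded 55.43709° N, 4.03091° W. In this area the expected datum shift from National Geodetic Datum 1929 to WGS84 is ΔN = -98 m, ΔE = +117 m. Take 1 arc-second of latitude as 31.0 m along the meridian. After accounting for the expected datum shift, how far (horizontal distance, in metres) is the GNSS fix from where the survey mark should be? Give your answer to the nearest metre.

38 m

Observed coordinate differences: Δφ = -0.00101°, Δλ = +0.00129°.
Converting to metres (1° lat = 111600 m, cos φ = 0.567296): observed ΔN = -112.7 m, observed ΔE = 81.7 m.
Subtracting the expected shift leaves a residual of -112.7 − (-98) = -14.7 m north and 81.7 − (117) = -35.3 m east.
Residual distance = √((-14.7)² + (-35.3)²) = 38.3 m.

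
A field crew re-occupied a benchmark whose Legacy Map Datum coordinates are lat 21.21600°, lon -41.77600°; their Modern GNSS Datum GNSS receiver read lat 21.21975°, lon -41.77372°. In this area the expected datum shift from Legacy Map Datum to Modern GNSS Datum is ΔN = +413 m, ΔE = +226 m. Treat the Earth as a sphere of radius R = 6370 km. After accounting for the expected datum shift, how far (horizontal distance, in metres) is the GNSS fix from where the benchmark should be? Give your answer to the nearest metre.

Observed coordinate differences: Δφ = +0.00375°, Δλ = +0.00228°.
Converting to metres (1° lat = 111177 m, cos φ = 0.932223): observed ΔN = 416.9 m, observed ΔE = 236.3 m.
Subtracting the expected shift leaves a residual of 416.9 − (413) = 3.9 m north and 236.3 − (226) = 10.3 m east.
Residual distance = √(3.9² + 10.3²) = 11.0 m.

11 m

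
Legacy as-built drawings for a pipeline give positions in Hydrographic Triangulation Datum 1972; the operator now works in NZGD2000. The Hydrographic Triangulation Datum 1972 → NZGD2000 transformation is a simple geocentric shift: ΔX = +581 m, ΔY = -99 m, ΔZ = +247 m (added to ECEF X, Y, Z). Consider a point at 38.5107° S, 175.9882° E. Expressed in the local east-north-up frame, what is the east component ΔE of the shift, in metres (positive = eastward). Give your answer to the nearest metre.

ΔE = 58 m

At φ = -38.5107°, λ = 175.9882°: sin φ = -0.622661, cos φ = 0.782492, sin λ = 0.069962, cos λ = -0.997550.
ΔE = −sin λ·ΔX + cos λ·ΔY = −(0.069962)·(581) + (-0.997550)·(-99) = 58.11 m.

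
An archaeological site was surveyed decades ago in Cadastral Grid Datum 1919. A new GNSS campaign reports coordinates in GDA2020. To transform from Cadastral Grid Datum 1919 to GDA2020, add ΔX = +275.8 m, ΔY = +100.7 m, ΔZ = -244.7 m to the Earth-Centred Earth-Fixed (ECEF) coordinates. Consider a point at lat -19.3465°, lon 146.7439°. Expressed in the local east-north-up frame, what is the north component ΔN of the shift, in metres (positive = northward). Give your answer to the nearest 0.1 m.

The local north axis is (−sin φ cos λ, −sin φ sin λ, cos φ), giving ΔN = -76.404 + 18.294 − 230.882 = -288.99 m.

ΔN = -289.0 m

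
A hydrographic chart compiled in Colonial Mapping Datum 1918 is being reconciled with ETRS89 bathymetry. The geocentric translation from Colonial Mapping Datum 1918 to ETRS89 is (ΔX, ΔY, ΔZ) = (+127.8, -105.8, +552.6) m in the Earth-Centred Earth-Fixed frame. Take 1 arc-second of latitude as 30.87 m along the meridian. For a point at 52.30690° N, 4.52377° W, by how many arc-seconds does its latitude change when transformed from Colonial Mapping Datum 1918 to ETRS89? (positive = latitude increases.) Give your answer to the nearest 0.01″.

sin φ = 0.791297, cos φ = 0.611432, sin λ = -0.078873, cos λ = 0.996885.
North component: ΔN = −sin φ cos λ·ΔX − sin φ sin λ·ΔY + cos φ·ΔZ = −(0.791297)(0.996885)(127.8) − (0.791297)(-0.078873)(-105.8) + (0.611432)(552.6) = 230.46 m.
1° of latitude spans 3600 × 30.87 = 111132 m, so Δφ = 230.46 / 111132 × 3600 = 7.466″.

Δφ = 7.47″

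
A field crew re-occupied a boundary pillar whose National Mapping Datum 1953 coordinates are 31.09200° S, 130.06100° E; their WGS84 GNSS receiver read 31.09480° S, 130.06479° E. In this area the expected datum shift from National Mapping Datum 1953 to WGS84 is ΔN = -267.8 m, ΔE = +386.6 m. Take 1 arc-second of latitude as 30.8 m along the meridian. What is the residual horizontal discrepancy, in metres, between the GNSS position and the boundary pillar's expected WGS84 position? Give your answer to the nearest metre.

Observed coordinate differences: Δφ = -0.00280°, Δλ = +0.00379°.
Converting to metres (1° lat = 110880 m, cos φ = 0.856339): observed ΔN = -310.5 m, observed ΔE = 359.9 m.
Subtracting the expected shift leaves a residual of -310.5 − (-267.8) = -42.7 m north and 359.9 − (386.6) = -26.7 m east.
Residual distance = √((-42.7)² + (-26.7)²) = 50.3 m.

50 m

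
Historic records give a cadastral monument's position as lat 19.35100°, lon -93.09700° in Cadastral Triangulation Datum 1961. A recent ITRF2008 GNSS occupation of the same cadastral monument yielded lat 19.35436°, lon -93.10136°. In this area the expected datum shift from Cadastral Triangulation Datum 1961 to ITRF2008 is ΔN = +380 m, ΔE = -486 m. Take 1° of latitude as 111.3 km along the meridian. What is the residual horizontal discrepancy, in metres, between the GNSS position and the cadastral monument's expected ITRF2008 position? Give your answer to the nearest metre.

29 m

Observed coordinate differences: Δφ = +0.00336°, Δλ = -0.00436°.
Converting to metres (1° lat = 111300 m, cos φ = 0.943506): observed ΔN = 374.0 m, observed ΔE = -457.9 m.
Subtracting the expected shift leaves a residual of 374.0 − (380) = -6.0 m north and -457.9 − (-486) = 28.1 m east.
Residual distance = √((-6.0)² + 28.1²) = 28.8 m.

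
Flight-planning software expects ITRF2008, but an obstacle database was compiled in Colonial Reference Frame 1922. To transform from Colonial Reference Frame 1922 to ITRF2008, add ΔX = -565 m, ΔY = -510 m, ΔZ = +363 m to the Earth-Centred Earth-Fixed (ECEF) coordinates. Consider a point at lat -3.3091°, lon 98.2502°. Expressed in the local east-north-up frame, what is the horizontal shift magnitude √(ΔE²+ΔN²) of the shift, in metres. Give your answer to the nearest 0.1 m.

717.0 m

The local east axis at (φ, λ) is (−sin λ, cos λ, 0), so ΔE = −sin(98.2502°)·(-565) + cos(98.2502°)·(-510) = 632.34 m.
The local north axis is (−sin φ cos λ, −sin φ sin λ, cos φ), giving ΔN = 4.680 − 29.134 + 362.395 = 337.94 m.
Horizontal magnitude = √(ΔE² + ΔN²) = √(632.34² + 337.94²) = 716.97 m.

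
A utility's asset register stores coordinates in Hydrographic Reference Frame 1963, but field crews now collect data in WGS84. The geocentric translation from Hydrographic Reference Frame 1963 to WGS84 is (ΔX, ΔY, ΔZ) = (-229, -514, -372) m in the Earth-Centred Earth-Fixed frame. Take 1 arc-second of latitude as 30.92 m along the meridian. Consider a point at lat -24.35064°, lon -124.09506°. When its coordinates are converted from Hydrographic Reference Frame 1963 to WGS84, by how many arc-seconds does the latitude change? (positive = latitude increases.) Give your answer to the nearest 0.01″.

Δφ = -3.57″

sin φ = -0.412320, cos φ = 0.911039, sin λ = -0.828109, cos λ = -0.560568.
North component: ΔN = −sin φ cos λ·ΔX − sin φ sin λ·ΔY + cos φ·ΔZ = −(-0.412320)(-0.560568)(-229) − (-0.412320)(-0.828109)(-514) + (0.911039)(-372) = -110.47 m.
1° of latitude spans 3600 × 30.92 = 111312 m, so Δφ = -110.47 / 111312 × 3600 = -3.573″.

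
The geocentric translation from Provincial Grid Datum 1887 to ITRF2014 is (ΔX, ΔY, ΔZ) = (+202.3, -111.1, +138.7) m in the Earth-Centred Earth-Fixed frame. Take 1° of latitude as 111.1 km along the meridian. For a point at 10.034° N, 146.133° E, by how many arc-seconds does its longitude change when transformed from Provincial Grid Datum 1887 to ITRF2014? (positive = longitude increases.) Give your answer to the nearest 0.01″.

Δλ = -0.67″

sin φ = 0.174233, cos φ = 0.984705, sin λ = 0.557267, cos λ = -0.830333.
East component: ΔE = −sin λ·ΔX + cos λ·ΔY = −(0.557267)(202.3) + (-0.830333)(-111.1) = -20.49 m.
1° of latitude spans 111100 m; at latitude φ, 1° of longitude spans that × cos φ = 109400.7 m, so Δλ = -20.49 / 109400.7 × 3600 = -0.674″.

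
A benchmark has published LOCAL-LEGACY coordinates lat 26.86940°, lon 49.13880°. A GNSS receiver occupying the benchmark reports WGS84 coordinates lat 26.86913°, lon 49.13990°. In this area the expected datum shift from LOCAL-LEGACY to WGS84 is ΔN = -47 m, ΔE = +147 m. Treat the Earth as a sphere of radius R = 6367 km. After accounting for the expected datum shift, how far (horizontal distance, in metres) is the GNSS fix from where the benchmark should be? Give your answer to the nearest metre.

42 m

Observed coordinate differences: Δφ = -0.00027°, Δλ = +0.00110°.
Converting to metres (1° lat = 111125 m, cos φ = 0.892039): observed ΔN = -30.0 m, observed ΔE = 109.0 m.
Subtracting the expected shift leaves a residual of -30.0 − (-47) = 17.0 m north and 109.0 − (147) = -38.0 m east.
Residual distance = √(17.0² + (-38.0)²) = 41.6 m.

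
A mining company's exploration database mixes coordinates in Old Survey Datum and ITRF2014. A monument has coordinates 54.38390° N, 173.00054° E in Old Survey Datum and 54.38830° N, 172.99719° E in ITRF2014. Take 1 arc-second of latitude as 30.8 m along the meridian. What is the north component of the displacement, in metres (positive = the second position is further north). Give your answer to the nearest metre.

Δφ = 54.38830° − 54.38390° = +0.00440°; Δλ = 172.99719° − 173.00054° = -0.00335°.
1° of latitude = 3600 × 30.80 = 110880 m.
ΔN = Δφ × 110880 = 487.9 m; ΔE = Δλ × 110880 × cos(54.38390°) = -0.00335 × 110880 × 0.582351 = -216.3 m.

ΔN = 488 m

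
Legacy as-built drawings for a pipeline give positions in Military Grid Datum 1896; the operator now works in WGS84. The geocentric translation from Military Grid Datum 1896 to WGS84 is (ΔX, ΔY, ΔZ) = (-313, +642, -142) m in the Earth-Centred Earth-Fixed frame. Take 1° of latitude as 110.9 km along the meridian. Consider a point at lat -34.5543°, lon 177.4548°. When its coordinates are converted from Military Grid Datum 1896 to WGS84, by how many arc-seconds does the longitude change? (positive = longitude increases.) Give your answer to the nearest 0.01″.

Δλ = -24.73″

sin φ = -0.567187, cos φ = 0.823589, sin λ = 0.044408, cos λ = -0.999013.
East component: ΔE = −sin λ·ΔX + cos λ·ΔY = −(0.044408)(-313) + (-0.999013)(642) = -627.47 m.
1° of latitude spans 110900 m; at latitude φ, 1° of longitude spans that × cos φ = 91336.0 m, so Δλ = -627.47 / 91336.0 × 3600 = -24.732″.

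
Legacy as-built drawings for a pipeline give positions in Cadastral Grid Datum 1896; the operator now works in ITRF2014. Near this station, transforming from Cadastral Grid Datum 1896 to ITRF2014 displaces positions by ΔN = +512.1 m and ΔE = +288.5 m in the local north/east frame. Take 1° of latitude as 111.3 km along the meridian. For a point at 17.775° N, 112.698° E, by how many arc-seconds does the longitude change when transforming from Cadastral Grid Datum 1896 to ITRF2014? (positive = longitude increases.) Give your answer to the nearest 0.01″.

At latitude 17.775°, cos φ = 0.952263.
1° of longitude at this latitude = 111.3 × cos φ = 105.99 km, so Δλ = 288.5 / 105986.8 = 0.0027220° = 9.799″.

Δλ = 9.80″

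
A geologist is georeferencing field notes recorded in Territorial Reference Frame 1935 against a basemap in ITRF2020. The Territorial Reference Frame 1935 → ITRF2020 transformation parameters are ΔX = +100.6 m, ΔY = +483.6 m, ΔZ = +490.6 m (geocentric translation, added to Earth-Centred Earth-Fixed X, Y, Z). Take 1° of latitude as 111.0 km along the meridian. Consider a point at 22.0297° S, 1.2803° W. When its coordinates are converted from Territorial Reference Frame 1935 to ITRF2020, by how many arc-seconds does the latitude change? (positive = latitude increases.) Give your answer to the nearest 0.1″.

sin φ = -0.375087, cos φ = 0.926990, sin λ = -0.022344, cos λ = 0.999750.
North component: ΔN = −sin φ cos λ·ΔX − sin φ sin λ·ΔY + cos φ·ΔZ = −(-0.375087)(0.999750)(100.6) − (-0.375087)(-0.022344)(483.6) + (0.926990)(490.6) = 488.45 m.
1° of latitude spans 111000 m, so Δφ = 488.45 / 111000 × 3600 = 15.842″.

Δφ = 15.8″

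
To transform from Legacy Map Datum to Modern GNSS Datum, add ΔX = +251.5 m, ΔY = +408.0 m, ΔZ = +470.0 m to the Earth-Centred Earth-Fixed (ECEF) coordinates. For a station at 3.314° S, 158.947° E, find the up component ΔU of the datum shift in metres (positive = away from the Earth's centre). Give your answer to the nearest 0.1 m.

ΔU = -115.2 m

At φ = -3.314°, λ = 158.947°: sin φ = -0.057808, cos φ = 0.998328, sin λ = 0.359231, cos λ = -0.933249.
ΔU = cos φ cos λ·ΔX + cos φ sin λ·ΔY + sin φ·ΔZ = (0.998328)(-0.933249)(251.5) + (0.998328)(0.359231)(408.0) + (-0.057808)(470.0) = -115.17 m.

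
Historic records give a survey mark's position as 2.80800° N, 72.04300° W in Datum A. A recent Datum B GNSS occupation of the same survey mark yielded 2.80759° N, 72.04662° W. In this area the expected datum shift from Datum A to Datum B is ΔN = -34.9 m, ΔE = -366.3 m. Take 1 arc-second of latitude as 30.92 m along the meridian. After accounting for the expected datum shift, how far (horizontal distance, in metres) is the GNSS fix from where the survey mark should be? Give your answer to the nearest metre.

38 m

Observed coordinate differences: Δφ = -0.00041°, Δλ = -0.00362°.
Converting to metres (1° lat = 111312 m, cos φ = 0.998799): observed ΔN = -45.6 m, observed ΔE = -402.5 m.
Subtracting the expected shift leaves a residual of -45.6 − (-34.9) = -10.7 m north and -402.5 − (-366.3) = -36.2 m east.
Residual distance = √((-10.7)² + (-36.2)²) = 37.7 m.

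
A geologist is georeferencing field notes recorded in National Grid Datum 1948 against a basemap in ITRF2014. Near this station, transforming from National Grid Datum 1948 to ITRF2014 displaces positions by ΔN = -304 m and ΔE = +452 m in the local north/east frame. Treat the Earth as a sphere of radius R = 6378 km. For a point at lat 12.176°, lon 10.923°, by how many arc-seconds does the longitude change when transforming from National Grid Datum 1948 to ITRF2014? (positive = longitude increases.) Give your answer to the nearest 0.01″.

Δλ = 14.95″

At latitude 12.176°, cos φ = 0.977504.
One radian of longitude at latitude φ spans R cos φ, so Δλ = ΔE / (R cos φ) = 452.0 / (6378000 × 0.977504) = 7.2500e-05 rad = 14.954″.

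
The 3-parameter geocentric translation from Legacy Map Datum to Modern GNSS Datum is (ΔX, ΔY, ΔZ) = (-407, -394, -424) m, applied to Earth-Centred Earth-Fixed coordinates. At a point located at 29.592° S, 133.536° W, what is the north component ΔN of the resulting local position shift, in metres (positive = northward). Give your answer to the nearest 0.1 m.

At φ = -29.592°, λ = -133.536°: sin φ = -0.493820, cos φ = 0.869564, sin λ = -0.724942, cos λ = -0.688810.
ΔN = −sin φ cos λ·ΔX − sin φ sin λ·ΔY + cos φ·ΔZ = −(-0.493820)(-0.688810)(-407) − (-0.493820)(-0.724942)(-394) + (0.869564)(-424) = -89.21 m.

ΔN = -89.2 m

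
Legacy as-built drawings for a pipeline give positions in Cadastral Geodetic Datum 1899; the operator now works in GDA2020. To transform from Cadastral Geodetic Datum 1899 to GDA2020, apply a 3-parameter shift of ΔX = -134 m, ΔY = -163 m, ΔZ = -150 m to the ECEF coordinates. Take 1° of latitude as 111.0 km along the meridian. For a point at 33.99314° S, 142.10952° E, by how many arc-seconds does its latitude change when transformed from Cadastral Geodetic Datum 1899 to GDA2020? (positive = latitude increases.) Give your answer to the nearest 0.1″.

sin φ = -0.559094, cos φ = 0.829105, sin λ = 0.614154, cos λ = -0.789186.
North component: ΔN = −sin φ cos λ·ΔX − sin φ sin λ·ΔY + cos φ·ΔZ = −(-0.559094)(-0.789186)(-134) − (-0.559094)(0.614154)(-163) + (0.829105)(-150) = -121.21 m.
1° of latitude spans 111000 m, so Δφ = -121.21 / 111000 × 3600 = -3.931″.

Δφ = -3.9″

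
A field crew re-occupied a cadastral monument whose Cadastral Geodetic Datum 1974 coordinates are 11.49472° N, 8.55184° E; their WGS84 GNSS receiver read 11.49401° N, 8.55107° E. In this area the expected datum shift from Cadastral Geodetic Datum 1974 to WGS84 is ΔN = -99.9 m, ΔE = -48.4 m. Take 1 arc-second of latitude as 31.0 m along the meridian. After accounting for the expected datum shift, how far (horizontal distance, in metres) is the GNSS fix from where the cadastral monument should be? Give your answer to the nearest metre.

41 m

Observed coordinate differences: Δφ = -0.00071°, Δλ = -0.00077°.
Converting to metres (1° lat = 111600 m, cos φ = 0.979943): observed ΔN = -79.2 m, observed ΔE = -84.2 m.
Subtracting the expected shift leaves a residual of -79.2 − (-99.9) = 20.7 m north and -84.2 − (-48.4) = -35.8 m east.
Residual distance = √(20.7² + (-35.8)²) = 41.3 m.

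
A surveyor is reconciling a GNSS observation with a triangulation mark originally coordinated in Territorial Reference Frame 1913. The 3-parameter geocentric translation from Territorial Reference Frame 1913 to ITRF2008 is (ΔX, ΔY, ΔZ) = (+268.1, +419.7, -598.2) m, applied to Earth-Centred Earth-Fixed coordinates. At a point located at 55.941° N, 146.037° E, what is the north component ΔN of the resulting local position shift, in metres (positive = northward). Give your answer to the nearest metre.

At φ = 55.941°, λ = 146.037°: sin φ = 0.828461, cos φ = 0.560046, sin λ = 0.558657, cos λ = -0.829399.
ΔN = −sin φ cos λ·ΔX − sin φ sin λ·ΔY + cos φ·ΔZ = −(0.828461)(-0.829399)(268.1) − (0.828461)(0.558657)(419.7) + (0.560046)(-598.2) = -345.05 m.

ΔN = -345 m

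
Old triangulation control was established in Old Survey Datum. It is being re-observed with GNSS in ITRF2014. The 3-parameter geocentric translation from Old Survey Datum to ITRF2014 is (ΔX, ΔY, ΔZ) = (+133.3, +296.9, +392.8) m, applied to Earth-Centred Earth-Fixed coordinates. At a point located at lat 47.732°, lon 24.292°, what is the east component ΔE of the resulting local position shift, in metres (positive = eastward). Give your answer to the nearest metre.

ΔE = 216 m

The local east axis at (φ, λ) is (−sin λ, cos λ, 0), so ΔE = −sin(24.292°)·133.3 + cos(24.292°)·296.9 = 215.77 m.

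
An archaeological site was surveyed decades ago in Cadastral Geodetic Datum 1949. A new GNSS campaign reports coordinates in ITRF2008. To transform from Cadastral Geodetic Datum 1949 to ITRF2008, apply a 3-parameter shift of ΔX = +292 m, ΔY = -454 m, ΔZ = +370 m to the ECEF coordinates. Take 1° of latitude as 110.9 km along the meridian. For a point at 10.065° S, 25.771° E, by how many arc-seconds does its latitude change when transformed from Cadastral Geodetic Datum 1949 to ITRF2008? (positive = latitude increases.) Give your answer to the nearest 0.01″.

Δφ = 12.20″

sin φ = -0.174765, cos φ = 0.984610, sin λ = 0.434775, cos λ = 0.900539.
North component: ΔN = −sin φ cos λ·ΔX − sin φ sin λ·ΔY + cos φ·ΔZ = −(-0.174765)(0.900539)(292) − (-0.174765)(0.434775)(-454) + (0.984610)(370) = 375.76 m.
1° of latitude spans 110900 m, so Δφ = 375.76 / 110900 × 3600 = 12.198″.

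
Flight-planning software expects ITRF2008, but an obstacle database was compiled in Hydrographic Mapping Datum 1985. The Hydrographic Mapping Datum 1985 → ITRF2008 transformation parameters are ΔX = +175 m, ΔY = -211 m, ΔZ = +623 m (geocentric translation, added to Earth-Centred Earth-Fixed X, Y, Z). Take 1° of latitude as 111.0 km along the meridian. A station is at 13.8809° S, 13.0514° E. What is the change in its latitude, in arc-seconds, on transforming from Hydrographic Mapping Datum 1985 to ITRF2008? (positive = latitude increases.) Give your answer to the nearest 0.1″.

sin φ = -0.239904, cos φ = 0.970797, sin λ = 0.225825, cos λ = 0.974168.
North component: ΔN = −sin φ cos λ·ΔX − sin φ sin λ·ΔY + cos φ·ΔZ = −(-0.239904)(0.974168)(175) − (-0.239904)(0.225825)(-211) + (0.970797)(623) = 634.27 m.
1° of latitude spans 111000 m, so Δφ = 634.27 / 111000 × 3600 = 20.571″.

Δφ = 20.6″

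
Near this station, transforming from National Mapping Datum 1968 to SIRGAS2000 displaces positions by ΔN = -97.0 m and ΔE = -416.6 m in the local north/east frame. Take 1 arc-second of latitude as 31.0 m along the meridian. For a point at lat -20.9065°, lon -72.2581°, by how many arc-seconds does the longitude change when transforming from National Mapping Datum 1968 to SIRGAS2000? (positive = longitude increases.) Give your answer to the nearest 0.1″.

Δλ = -14.4″

At latitude -20.9065°, cos φ = 0.934164.
1″ of longitude at this latitude = 31.00 × cos φ = 28.9591 m, so Δλ = -416.6 / 28.9591 = -14.386″.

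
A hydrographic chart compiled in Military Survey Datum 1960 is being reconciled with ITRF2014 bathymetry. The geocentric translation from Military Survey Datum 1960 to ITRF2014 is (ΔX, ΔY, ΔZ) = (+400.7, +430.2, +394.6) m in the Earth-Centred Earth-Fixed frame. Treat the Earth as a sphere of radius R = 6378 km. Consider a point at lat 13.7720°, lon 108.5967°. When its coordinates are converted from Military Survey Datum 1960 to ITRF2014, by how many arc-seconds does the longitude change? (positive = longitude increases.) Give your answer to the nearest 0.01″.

Δλ = -17.21″

sin φ = 0.238059, cos φ = 0.971251, sin λ = 0.947787, cos λ = -0.318905.
East component: ΔE = −sin λ·ΔX + cos λ·ΔY = −(0.947787)(400.7) + (-0.318905)(430.2) = -516.97 m.
1° of latitude spans πR/180 = 111317 m; at latitude φ, 1° of longitude spans that × cos φ = 108116.8 m, so Δλ = -516.97 / 108116.8 × 3600 = -17.214″.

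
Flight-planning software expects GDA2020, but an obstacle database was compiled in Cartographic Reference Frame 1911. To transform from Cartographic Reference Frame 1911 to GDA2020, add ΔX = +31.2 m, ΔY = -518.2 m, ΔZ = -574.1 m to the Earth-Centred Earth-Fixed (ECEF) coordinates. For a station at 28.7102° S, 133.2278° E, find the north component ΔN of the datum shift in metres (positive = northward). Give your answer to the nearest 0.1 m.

ΔN = -695.2 m

The local north axis is (−sin φ cos λ, −sin φ sin λ, cos φ), giving ΔN = -10.265 − 181.381 − 503.521 = -695.17 m.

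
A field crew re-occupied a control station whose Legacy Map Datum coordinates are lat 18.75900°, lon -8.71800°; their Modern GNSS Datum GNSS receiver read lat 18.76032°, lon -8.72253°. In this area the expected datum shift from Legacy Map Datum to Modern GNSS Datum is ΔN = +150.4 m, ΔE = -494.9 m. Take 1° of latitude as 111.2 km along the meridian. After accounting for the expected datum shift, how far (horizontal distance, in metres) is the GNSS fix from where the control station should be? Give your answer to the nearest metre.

18 m

Observed coordinate differences: Δφ = +0.00132°, Δλ = -0.00453°.
Converting to metres (1° lat = 111200 m, cos φ = 0.946880): observed ΔN = 146.8 m, observed ΔE = -477.0 m.
Subtracting the expected shift leaves a residual of 146.8 − (150.4) = -3.6 m north and -477.0 − (-494.9) = 17.9 m east.
Residual distance = √((-3.6)² + 17.9²) = 18.3 m.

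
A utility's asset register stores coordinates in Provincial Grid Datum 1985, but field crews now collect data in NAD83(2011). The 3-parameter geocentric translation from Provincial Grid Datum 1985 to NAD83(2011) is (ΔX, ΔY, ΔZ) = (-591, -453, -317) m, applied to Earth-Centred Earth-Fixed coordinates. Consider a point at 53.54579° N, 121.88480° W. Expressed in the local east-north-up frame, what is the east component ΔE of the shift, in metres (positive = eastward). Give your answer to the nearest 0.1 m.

ΔE = -262.5 m

At φ = 53.54579°, λ = -121.88480°: sin φ = 0.804332, cos φ = 0.594180, sin λ = -0.849112, cos λ = -0.528213.
ΔE = −sin λ·ΔX + cos λ·ΔY = −(-0.849112)·(-591) + (-0.528213)·(-453) = -262.54 m.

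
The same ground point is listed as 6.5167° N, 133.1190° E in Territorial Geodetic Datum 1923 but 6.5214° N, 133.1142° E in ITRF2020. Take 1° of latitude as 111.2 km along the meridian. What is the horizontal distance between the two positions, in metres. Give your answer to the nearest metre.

745 m

Δφ = 6.5214° − 6.5167° = +0.0047°; Δλ = 133.1142° − 133.1190° = -0.0048°.
ΔN = Δφ × 111200 = 522.6 m; ΔE = Δλ × 111200 × cos(6.5167°) = -0.0048 × 111200 × 0.993539 = -530.3 m.
Distance = √(ΔE² + ΔN²) = √((-530.3)² + 522.6²) = 744.6 m.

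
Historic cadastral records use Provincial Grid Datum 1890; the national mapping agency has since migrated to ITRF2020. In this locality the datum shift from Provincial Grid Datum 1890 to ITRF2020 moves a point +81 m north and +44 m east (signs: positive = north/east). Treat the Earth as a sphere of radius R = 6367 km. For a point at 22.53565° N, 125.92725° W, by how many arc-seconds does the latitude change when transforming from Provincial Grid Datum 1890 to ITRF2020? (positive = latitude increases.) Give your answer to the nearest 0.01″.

On a sphere of radius R, 1 rad of latitude = R, so Δφ = ΔN / R = 81.0 / 6367000 = 1.2722e-05 rad = 2.624″.

Δφ = 2.62″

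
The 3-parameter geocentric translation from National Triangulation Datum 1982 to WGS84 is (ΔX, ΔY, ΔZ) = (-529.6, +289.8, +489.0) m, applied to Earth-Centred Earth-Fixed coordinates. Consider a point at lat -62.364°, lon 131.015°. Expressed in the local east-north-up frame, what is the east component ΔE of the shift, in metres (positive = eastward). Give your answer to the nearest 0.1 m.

At φ = -62.364°, λ = 131.015°: sin φ = -0.885912, cos φ = 0.463853, sin λ = 0.754538, cos λ = -0.656257.
ΔE = −sin λ·ΔX + cos λ·ΔY = −(0.754538)·(-529.6) + (-0.656257)·(289.8) = 209.42 m.

ΔE = 209.4 m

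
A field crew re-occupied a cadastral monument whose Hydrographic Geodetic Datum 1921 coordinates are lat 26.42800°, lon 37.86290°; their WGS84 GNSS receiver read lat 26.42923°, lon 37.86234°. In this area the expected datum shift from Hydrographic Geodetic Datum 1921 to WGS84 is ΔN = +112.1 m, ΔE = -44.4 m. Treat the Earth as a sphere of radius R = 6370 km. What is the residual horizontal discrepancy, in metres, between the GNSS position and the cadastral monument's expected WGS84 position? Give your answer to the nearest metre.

Observed coordinate differences: Δφ = +0.00123°, Δλ = -0.00056°.
Converting to metres (1° lat = 111177 m, cos φ = 0.895494): observed ΔN = 136.7 m, observed ΔE = -55.8 m.
Subtracting the expected shift leaves a residual of 136.7 − (112.1) = 24.6 m north and -55.8 − (-44.4) = -11.4 m east.
Residual distance = √(24.6² + (-11.4)²) = 27.1 m.

27 m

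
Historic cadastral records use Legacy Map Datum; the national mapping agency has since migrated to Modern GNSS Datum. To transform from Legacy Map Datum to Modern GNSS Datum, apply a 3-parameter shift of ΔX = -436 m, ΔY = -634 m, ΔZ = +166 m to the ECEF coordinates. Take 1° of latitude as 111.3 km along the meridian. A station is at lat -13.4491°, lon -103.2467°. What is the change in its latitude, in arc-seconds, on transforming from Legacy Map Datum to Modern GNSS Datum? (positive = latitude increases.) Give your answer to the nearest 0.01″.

sin φ = -0.232581, cos φ = 0.972577, sin λ = -0.973392, cos λ = -0.229144.
North component: ΔN = −sin φ cos λ·ΔX − sin φ sin λ·ΔY + cos φ·ΔZ = −(-0.232581)(-0.229144)(-436) − (-0.232581)(-0.973392)(-634) + (0.972577)(166) = 328.22 m.
1° of latitude spans 111300 m, so Δφ = 328.22 / 111300 × 3600 = 10.616″.

Δφ = 10.62″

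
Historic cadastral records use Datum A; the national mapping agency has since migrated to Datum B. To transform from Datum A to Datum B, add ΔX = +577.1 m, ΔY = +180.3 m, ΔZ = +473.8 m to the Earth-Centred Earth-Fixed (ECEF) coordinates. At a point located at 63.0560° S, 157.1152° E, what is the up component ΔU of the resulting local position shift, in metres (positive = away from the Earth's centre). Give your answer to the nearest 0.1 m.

At φ = -63.0560°, λ = 157.1152°: sin φ = -0.891450, cos φ = 0.453119, sin λ = 0.388880, cos λ = -0.921289.
ΔU = cos φ cos λ·ΔX + cos φ sin λ·ΔY + sin φ·ΔZ = (0.453119)(-0.921289)(577.1) + (0.453119)(0.388880)(180.3) + (-0.891450)(473.8) = -631.51 m.

ΔU = -631.5 m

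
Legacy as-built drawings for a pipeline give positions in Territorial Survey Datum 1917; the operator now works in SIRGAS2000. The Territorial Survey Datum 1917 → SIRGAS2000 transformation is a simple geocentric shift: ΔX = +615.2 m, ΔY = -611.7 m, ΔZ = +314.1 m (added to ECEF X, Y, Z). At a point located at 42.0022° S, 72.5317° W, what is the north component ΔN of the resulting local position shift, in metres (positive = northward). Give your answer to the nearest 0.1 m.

At φ = -42.0022°, λ = -72.5317°: sin φ = -0.669159, cos φ = 0.743119, sin λ = -0.953883, cos λ = 0.300178.
ΔN = −sin φ cos λ·ΔX − sin φ sin λ·ΔY + cos φ·ΔZ = −(-0.669159)(0.300178)(615.2) − (-0.669159)(-0.953883)(-611.7) + (0.743119)(314.1) = 747.43 m.

ΔN = 747.4 m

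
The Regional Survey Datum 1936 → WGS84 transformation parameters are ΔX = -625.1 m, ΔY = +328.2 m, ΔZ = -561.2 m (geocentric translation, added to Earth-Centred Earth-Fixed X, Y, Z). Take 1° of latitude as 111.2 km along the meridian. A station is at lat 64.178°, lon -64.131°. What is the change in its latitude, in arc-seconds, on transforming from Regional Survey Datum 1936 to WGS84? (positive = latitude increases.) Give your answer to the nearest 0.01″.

Δφ = 8.64″

sin φ = 0.900152, cos φ = 0.435577, sin λ = -0.899794, cos λ = 0.436315.
North component: ΔN = −sin φ cos λ·ΔX − sin φ sin λ·ΔY + cos φ·ΔZ = −(0.900152)(0.436315)(-625.1) − (0.900152)(-0.899794)(328.2) + (0.435577)(-561.2) = 266.89 m.
1° of latitude spans 111200 m, so Δφ = 266.89 / 111200 × 3600 = 8.640″.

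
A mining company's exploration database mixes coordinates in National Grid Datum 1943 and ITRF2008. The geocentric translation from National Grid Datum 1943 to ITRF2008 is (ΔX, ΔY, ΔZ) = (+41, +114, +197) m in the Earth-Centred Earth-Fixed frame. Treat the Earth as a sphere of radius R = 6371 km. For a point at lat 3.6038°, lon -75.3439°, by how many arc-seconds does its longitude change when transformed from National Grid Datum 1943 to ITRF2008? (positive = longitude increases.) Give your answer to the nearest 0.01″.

Δλ = 2.22″

sin φ = 0.062857, cos φ = 0.998023, sin λ = -0.967462, cos λ = 0.253017.
East component: ΔE = −sin λ·ΔX + cos λ·ΔY = −(-0.967462)(41) + (0.253017)(114) = 68.51 m.
1° of latitude spans πR/180 = 111195 m; at latitude φ, 1° of longitude spans that × cos φ = 110975.0 m, so Δλ = 68.51 / 110975.0 × 3600 = 2.222″.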